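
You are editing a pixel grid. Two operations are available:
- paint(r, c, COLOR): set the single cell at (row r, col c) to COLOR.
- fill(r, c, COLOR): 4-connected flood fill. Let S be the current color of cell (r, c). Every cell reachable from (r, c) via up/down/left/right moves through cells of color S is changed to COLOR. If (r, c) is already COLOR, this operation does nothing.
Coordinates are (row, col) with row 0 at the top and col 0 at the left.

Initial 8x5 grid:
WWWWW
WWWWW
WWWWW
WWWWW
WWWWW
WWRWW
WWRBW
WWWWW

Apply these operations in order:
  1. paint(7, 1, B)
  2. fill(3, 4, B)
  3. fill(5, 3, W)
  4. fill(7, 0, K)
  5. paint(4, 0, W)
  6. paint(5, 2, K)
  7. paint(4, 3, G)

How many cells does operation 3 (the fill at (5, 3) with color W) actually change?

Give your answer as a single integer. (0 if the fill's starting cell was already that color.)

After op 1 paint(7,1,B):
WWWWW
WWWWW
WWWWW
WWWWW
WWWWW
WWRWW
WWRBW
WBWWW
After op 2 fill(3,4,B) [36 cells changed]:
BBBBB
BBBBB
BBBBB
BBBBB
BBBBB
BBRBB
BBRBB
BBBBB
After op 3 fill(5,3,W) [38 cells changed]:
WWWWW
WWWWW
WWWWW
WWWWW
WWWWW
WWRWW
WWRWW
WWWWW

Answer: 38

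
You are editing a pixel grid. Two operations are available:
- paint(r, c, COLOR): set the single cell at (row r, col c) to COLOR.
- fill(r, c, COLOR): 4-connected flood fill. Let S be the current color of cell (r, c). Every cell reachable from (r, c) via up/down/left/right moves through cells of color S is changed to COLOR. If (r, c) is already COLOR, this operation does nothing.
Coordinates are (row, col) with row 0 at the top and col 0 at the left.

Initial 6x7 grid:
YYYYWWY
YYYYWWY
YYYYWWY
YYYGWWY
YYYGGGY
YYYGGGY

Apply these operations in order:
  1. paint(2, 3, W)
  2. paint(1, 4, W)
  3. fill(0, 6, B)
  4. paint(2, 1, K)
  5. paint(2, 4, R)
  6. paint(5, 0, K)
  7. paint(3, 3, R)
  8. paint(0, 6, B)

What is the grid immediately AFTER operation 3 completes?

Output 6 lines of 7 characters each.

After op 1 paint(2,3,W):
YYYYWWY
YYYYWWY
YYYWWWY
YYYGWWY
YYYGGGY
YYYGGGY
After op 2 paint(1,4,W):
YYYYWWY
YYYYWWY
YYYWWWY
YYYGWWY
YYYGGGY
YYYGGGY
After op 3 fill(0,6,B) [6 cells changed]:
YYYYWWB
YYYYWWB
YYYWWWB
YYYGWWB
YYYGGGB
YYYGGGB

Answer: YYYYWWB
YYYYWWB
YYYWWWB
YYYGWWB
YYYGGGB
YYYGGGB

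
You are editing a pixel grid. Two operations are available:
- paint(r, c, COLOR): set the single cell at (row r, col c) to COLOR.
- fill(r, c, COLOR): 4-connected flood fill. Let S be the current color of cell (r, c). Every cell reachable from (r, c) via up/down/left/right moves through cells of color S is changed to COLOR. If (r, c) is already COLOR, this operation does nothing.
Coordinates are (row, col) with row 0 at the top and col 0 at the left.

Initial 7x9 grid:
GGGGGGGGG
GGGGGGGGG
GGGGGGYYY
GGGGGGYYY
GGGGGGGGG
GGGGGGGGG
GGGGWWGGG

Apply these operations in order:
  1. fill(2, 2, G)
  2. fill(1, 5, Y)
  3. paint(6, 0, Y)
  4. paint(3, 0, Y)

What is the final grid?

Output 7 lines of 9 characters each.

Answer: YYYYYYYYY
YYYYYYYYY
YYYYYYYYY
YYYYYYYYY
YYYYYYYYY
YYYYYYYYY
YYYYWWYYY

Derivation:
After op 1 fill(2,2,G) [0 cells changed]:
GGGGGGGGG
GGGGGGGGG
GGGGGGYYY
GGGGGGYYY
GGGGGGGGG
GGGGGGGGG
GGGGWWGGG
After op 2 fill(1,5,Y) [55 cells changed]:
YYYYYYYYY
YYYYYYYYY
YYYYYYYYY
YYYYYYYYY
YYYYYYYYY
YYYYYYYYY
YYYYWWYYY
After op 3 paint(6,0,Y):
YYYYYYYYY
YYYYYYYYY
YYYYYYYYY
YYYYYYYYY
YYYYYYYYY
YYYYYYYYY
YYYYWWYYY
After op 4 paint(3,0,Y):
YYYYYYYYY
YYYYYYYYY
YYYYYYYYY
YYYYYYYYY
YYYYYYYYY
YYYYYYYYY
YYYYWWYYY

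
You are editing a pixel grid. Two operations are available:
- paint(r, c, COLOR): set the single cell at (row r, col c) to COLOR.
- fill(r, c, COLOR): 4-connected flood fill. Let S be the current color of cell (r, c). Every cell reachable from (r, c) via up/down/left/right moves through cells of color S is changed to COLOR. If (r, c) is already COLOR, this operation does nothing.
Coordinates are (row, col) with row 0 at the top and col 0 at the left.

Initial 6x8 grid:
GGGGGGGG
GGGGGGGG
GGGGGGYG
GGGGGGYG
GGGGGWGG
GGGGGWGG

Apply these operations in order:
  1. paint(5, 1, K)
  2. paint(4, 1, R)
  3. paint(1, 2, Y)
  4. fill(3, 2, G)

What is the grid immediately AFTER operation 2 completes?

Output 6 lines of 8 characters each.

Answer: GGGGGGGG
GGGGGGGG
GGGGGGYG
GGGGGGYG
GRGGGWGG
GKGGGWGG

Derivation:
After op 1 paint(5,1,K):
GGGGGGGG
GGGGGGGG
GGGGGGYG
GGGGGGYG
GGGGGWGG
GKGGGWGG
After op 2 paint(4,1,R):
GGGGGGGG
GGGGGGGG
GGGGGGYG
GGGGGGYG
GRGGGWGG
GKGGGWGG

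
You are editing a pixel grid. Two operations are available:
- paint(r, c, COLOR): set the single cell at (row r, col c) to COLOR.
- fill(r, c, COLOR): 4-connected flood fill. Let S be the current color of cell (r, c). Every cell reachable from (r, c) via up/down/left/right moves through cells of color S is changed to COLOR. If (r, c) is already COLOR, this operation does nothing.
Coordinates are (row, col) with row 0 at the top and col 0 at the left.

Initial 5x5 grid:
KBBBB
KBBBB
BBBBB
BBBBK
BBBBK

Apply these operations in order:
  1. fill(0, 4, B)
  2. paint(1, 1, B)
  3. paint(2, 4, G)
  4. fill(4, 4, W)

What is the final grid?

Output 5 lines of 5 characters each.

After op 1 fill(0,4,B) [0 cells changed]:
KBBBB
KBBBB
BBBBB
BBBBK
BBBBK
After op 2 paint(1,1,B):
KBBBB
KBBBB
BBBBB
BBBBK
BBBBK
After op 3 paint(2,4,G):
KBBBB
KBBBB
BBBBG
BBBBK
BBBBK
After op 4 fill(4,4,W) [2 cells changed]:
KBBBB
KBBBB
BBBBG
BBBBW
BBBBW

Answer: KBBBB
KBBBB
BBBBG
BBBBW
BBBBW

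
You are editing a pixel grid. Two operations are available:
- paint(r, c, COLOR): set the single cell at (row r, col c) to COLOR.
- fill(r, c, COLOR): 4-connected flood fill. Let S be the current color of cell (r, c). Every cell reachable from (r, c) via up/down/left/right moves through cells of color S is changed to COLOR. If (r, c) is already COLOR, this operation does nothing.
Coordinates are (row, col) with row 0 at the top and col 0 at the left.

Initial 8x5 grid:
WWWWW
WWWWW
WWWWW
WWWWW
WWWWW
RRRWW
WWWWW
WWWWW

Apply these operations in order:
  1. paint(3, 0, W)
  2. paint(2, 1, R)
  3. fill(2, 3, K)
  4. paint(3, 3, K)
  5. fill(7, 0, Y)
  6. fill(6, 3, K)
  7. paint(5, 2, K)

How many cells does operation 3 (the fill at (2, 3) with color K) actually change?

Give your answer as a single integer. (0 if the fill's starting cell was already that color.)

After op 1 paint(3,0,W):
WWWWW
WWWWW
WWWWW
WWWWW
WWWWW
RRRWW
WWWWW
WWWWW
After op 2 paint(2,1,R):
WWWWW
WWWWW
WRWWW
WWWWW
WWWWW
RRRWW
WWWWW
WWWWW
After op 3 fill(2,3,K) [36 cells changed]:
KKKKK
KKKKK
KRKKK
KKKKK
KKKKK
RRRKK
KKKKK
KKKKK

Answer: 36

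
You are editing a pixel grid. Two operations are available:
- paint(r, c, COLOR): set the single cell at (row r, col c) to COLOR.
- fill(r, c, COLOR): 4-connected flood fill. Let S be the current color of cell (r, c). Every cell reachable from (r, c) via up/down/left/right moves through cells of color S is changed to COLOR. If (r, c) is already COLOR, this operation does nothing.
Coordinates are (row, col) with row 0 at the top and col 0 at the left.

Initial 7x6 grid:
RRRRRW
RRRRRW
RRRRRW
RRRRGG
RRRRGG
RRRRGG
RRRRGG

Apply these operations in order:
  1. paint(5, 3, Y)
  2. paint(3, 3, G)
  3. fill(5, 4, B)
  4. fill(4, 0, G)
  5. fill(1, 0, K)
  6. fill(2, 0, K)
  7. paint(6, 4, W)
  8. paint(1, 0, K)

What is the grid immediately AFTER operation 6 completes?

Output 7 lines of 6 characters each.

After op 1 paint(5,3,Y):
RRRRRW
RRRRRW
RRRRRW
RRRRGG
RRRRGG
RRRYGG
RRRRGG
After op 2 paint(3,3,G):
RRRRRW
RRRRRW
RRRRRW
RRRGGG
RRRRGG
RRRYGG
RRRRGG
After op 3 fill(5,4,B) [9 cells changed]:
RRRRRW
RRRRRW
RRRRRW
RRRBBB
RRRRBB
RRRYBB
RRRRBB
After op 4 fill(4,0,G) [29 cells changed]:
GGGGGW
GGGGGW
GGGGGW
GGGBBB
GGGGBB
GGGYBB
GGGGBB
After op 5 fill(1,0,K) [29 cells changed]:
KKKKKW
KKKKKW
KKKKKW
KKKBBB
KKKKBB
KKKYBB
KKKKBB
After op 6 fill(2,0,K) [0 cells changed]:
KKKKKW
KKKKKW
KKKKKW
KKKBBB
KKKKBB
KKKYBB
KKKKBB

Answer: KKKKKW
KKKKKW
KKKKKW
KKKBBB
KKKKBB
KKKYBB
KKKKBB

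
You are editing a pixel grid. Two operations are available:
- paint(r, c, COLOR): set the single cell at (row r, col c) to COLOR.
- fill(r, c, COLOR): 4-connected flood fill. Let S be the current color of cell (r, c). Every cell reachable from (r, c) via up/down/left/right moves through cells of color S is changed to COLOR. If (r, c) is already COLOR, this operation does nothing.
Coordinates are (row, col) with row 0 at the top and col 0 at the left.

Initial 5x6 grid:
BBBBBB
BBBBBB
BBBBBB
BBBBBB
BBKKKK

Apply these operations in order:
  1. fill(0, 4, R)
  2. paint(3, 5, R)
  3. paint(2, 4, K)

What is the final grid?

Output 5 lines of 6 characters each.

After op 1 fill(0,4,R) [26 cells changed]:
RRRRRR
RRRRRR
RRRRRR
RRRRRR
RRKKKK
After op 2 paint(3,5,R):
RRRRRR
RRRRRR
RRRRRR
RRRRRR
RRKKKK
After op 3 paint(2,4,K):
RRRRRR
RRRRRR
RRRRKR
RRRRRR
RRKKKK

Answer: RRRRRR
RRRRRR
RRRRKR
RRRRRR
RRKKKK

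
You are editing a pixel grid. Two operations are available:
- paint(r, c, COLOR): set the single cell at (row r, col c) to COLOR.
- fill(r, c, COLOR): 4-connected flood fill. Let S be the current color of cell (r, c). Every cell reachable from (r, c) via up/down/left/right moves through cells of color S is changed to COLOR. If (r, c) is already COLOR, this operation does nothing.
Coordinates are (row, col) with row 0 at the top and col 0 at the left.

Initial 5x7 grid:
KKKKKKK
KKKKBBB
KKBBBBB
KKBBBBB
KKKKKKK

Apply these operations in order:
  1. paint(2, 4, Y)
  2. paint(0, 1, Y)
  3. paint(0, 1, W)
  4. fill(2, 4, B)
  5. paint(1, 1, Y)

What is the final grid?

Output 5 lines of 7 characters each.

After op 1 paint(2,4,Y):
KKKKKKK
KKKKBBB
KKBBYBB
KKBBBBB
KKKKKKK
After op 2 paint(0,1,Y):
KYKKKKK
KKKKBBB
KKBBYBB
KKBBBBB
KKKKKKK
After op 3 paint(0,1,W):
KWKKKKK
KKKKBBB
KKBBYBB
KKBBBBB
KKKKKKK
After op 4 fill(2,4,B) [1 cells changed]:
KWKKKKK
KKKKBBB
KKBBBBB
KKBBBBB
KKKKKKK
After op 5 paint(1,1,Y):
KWKKKKK
KYKKBBB
KKBBBBB
KKBBBBB
KKKKKKK

Answer: KWKKKKK
KYKKBBB
KKBBBBB
KKBBBBB
KKKKKKK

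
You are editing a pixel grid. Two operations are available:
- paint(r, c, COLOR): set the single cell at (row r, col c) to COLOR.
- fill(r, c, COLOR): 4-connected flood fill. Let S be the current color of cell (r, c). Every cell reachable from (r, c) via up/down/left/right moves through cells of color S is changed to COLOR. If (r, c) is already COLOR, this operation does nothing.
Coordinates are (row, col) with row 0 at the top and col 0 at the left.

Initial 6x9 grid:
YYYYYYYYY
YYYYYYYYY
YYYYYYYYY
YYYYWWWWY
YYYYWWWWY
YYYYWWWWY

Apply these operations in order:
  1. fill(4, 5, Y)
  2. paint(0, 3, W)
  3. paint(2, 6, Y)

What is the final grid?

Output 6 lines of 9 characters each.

After op 1 fill(4,5,Y) [12 cells changed]:
YYYYYYYYY
YYYYYYYYY
YYYYYYYYY
YYYYYYYYY
YYYYYYYYY
YYYYYYYYY
After op 2 paint(0,3,W):
YYYWYYYYY
YYYYYYYYY
YYYYYYYYY
YYYYYYYYY
YYYYYYYYY
YYYYYYYYY
After op 3 paint(2,6,Y):
YYYWYYYYY
YYYYYYYYY
YYYYYYYYY
YYYYYYYYY
YYYYYYYYY
YYYYYYYYY

Answer: YYYWYYYYY
YYYYYYYYY
YYYYYYYYY
YYYYYYYYY
YYYYYYYYY
YYYYYYYYY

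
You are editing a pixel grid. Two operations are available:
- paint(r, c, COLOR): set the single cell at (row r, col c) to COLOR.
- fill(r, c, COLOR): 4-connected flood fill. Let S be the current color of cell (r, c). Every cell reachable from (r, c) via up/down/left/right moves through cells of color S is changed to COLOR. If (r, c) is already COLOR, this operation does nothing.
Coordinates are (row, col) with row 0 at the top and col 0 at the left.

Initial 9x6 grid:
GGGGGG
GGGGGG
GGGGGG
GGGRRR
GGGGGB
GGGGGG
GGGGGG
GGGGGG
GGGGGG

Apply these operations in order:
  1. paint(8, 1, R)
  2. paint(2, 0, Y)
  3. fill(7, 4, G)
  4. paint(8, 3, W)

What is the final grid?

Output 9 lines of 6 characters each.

Answer: GGGGGG
GGGGGG
YGGGGG
GGGRRR
GGGGGB
GGGGGG
GGGGGG
GGGGGG
GRGWGG

Derivation:
After op 1 paint(8,1,R):
GGGGGG
GGGGGG
GGGGGG
GGGRRR
GGGGGB
GGGGGG
GGGGGG
GGGGGG
GRGGGG
After op 2 paint(2,0,Y):
GGGGGG
GGGGGG
YGGGGG
GGGRRR
GGGGGB
GGGGGG
GGGGGG
GGGGGG
GRGGGG
After op 3 fill(7,4,G) [0 cells changed]:
GGGGGG
GGGGGG
YGGGGG
GGGRRR
GGGGGB
GGGGGG
GGGGGG
GGGGGG
GRGGGG
After op 4 paint(8,3,W):
GGGGGG
GGGGGG
YGGGGG
GGGRRR
GGGGGB
GGGGGG
GGGGGG
GGGGGG
GRGWGG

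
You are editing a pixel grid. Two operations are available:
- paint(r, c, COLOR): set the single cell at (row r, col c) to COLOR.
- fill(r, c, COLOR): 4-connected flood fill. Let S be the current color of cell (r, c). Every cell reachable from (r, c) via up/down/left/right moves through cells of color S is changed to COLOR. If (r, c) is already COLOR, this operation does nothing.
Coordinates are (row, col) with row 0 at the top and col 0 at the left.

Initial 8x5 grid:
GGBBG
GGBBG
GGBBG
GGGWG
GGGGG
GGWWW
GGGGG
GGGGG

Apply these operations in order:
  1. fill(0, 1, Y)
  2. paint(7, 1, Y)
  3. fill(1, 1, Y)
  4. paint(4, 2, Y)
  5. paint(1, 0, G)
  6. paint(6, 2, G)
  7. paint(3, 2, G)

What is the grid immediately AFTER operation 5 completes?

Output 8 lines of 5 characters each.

After op 1 fill(0,1,Y) [30 cells changed]:
YYBBY
YYBBY
YYBBY
YYYWY
YYYYY
YYWWW
YYYYY
YYYYY
After op 2 paint(7,1,Y):
YYBBY
YYBBY
YYBBY
YYYWY
YYYYY
YYWWW
YYYYY
YYYYY
After op 3 fill(1,1,Y) [0 cells changed]:
YYBBY
YYBBY
YYBBY
YYYWY
YYYYY
YYWWW
YYYYY
YYYYY
After op 4 paint(4,2,Y):
YYBBY
YYBBY
YYBBY
YYYWY
YYYYY
YYWWW
YYYYY
YYYYY
After op 5 paint(1,0,G):
YYBBY
GYBBY
YYBBY
YYYWY
YYYYY
YYWWW
YYYYY
YYYYY

Answer: YYBBY
GYBBY
YYBBY
YYYWY
YYYYY
YYWWW
YYYYY
YYYYY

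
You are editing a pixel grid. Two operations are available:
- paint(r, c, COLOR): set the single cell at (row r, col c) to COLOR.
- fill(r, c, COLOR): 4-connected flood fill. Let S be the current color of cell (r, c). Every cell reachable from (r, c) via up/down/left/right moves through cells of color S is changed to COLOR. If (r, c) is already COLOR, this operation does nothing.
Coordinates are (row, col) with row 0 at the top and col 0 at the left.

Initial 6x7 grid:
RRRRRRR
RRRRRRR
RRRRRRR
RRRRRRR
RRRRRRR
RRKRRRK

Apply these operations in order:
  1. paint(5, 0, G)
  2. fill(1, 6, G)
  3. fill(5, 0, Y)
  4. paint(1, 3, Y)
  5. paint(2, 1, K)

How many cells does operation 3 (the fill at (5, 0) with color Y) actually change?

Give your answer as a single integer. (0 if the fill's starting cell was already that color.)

Answer: 40

Derivation:
After op 1 paint(5,0,G):
RRRRRRR
RRRRRRR
RRRRRRR
RRRRRRR
RRRRRRR
GRKRRRK
After op 2 fill(1,6,G) [39 cells changed]:
GGGGGGG
GGGGGGG
GGGGGGG
GGGGGGG
GGGGGGG
GGKGGGK
After op 3 fill(5,0,Y) [40 cells changed]:
YYYYYYY
YYYYYYY
YYYYYYY
YYYYYYY
YYYYYYY
YYKYYYK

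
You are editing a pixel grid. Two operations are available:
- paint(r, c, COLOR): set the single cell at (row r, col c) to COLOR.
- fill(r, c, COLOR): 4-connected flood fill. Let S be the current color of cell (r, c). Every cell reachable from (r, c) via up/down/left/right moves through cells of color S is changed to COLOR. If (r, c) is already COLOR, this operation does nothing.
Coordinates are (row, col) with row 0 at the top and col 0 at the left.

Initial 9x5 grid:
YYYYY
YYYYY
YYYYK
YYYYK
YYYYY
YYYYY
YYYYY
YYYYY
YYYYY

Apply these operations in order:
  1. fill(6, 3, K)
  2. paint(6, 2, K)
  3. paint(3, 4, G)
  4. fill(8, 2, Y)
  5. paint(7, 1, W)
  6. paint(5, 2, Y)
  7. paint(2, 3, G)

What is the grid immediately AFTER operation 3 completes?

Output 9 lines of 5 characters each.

After op 1 fill(6,3,K) [43 cells changed]:
KKKKK
KKKKK
KKKKK
KKKKK
KKKKK
KKKKK
KKKKK
KKKKK
KKKKK
After op 2 paint(6,2,K):
KKKKK
KKKKK
KKKKK
KKKKK
KKKKK
KKKKK
KKKKK
KKKKK
KKKKK
After op 3 paint(3,4,G):
KKKKK
KKKKK
KKKKK
KKKKG
KKKKK
KKKKK
KKKKK
KKKKK
KKKKK

Answer: KKKKK
KKKKK
KKKKK
KKKKG
KKKKK
KKKKK
KKKKK
KKKKK
KKKKK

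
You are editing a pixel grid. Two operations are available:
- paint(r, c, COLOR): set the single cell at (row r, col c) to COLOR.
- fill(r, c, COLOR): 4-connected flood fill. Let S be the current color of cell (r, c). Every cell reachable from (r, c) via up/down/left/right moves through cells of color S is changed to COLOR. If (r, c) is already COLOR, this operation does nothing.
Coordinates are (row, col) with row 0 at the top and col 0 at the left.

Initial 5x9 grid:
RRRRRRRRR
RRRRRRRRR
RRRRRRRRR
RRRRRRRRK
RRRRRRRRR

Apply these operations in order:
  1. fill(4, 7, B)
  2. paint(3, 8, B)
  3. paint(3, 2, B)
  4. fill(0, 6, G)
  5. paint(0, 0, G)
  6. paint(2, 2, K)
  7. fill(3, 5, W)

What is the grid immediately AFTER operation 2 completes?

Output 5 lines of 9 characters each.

After op 1 fill(4,7,B) [44 cells changed]:
BBBBBBBBB
BBBBBBBBB
BBBBBBBBB
BBBBBBBBK
BBBBBBBBB
After op 2 paint(3,8,B):
BBBBBBBBB
BBBBBBBBB
BBBBBBBBB
BBBBBBBBB
BBBBBBBBB

Answer: BBBBBBBBB
BBBBBBBBB
BBBBBBBBB
BBBBBBBBB
BBBBBBBBB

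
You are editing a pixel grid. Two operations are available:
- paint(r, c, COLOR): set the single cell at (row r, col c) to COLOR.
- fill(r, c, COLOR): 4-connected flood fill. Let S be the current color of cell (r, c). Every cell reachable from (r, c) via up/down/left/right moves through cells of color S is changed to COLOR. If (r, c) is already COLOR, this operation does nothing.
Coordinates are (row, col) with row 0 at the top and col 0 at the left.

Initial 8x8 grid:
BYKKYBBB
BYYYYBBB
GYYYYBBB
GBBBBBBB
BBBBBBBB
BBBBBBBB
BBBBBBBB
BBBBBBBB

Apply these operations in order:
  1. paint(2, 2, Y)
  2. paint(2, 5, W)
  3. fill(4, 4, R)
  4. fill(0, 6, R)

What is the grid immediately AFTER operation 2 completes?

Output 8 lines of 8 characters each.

After op 1 paint(2,2,Y):
BYKKYBBB
BYYYYBBB
GYYYYBBB
GBBBBBBB
BBBBBBBB
BBBBBBBB
BBBBBBBB
BBBBBBBB
After op 2 paint(2,5,W):
BYKKYBBB
BYYYYBBB
GYYYYWBB
GBBBBBBB
BBBBBBBB
BBBBBBBB
BBBBBBBB
BBBBBBBB

Answer: BYKKYBBB
BYYYYBBB
GYYYYWBB
GBBBBBBB
BBBBBBBB
BBBBBBBB
BBBBBBBB
BBBBBBBB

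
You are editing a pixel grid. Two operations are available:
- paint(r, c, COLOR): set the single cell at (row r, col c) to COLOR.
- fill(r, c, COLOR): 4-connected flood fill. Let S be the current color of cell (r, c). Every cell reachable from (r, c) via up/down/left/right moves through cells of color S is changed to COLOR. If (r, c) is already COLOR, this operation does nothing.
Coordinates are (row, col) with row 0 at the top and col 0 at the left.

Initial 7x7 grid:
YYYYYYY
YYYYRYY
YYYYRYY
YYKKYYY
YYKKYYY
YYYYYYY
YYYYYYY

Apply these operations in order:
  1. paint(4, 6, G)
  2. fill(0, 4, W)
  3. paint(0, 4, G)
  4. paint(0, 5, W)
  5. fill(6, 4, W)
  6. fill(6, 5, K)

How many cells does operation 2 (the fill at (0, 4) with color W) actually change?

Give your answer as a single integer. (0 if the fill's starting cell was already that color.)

Answer: 42

Derivation:
After op 1 paint(4,6,G):
YYYYYYY
YYYYRYY
YYYYRYY
YYKKYYY
YYKKYYG
YYYYYYY
YYYYYYY
After op 2 fill(0,4,W) [42 cells changed]:
WWWWWWW
WWWWRWW
WWWWRWW
WWKKWWW
WWKKWWG
WWWWWWW
WWWWWWW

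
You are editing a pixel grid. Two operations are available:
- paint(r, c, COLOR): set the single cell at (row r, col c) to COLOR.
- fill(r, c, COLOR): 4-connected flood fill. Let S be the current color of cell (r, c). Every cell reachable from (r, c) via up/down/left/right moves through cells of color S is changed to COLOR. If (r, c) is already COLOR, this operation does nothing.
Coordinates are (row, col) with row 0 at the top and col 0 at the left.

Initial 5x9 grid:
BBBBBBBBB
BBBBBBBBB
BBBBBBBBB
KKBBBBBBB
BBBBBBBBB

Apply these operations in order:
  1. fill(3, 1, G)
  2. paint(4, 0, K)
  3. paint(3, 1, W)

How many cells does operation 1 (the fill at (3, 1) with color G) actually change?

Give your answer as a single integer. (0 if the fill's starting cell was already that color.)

After op 1 fill(3,1,G) [2 cells changed]:
BBBBBBBBB
BBBBBBBBB
BBBBBBBBB
GGBBBBBBB
BBBBBBBBB

Answer: 2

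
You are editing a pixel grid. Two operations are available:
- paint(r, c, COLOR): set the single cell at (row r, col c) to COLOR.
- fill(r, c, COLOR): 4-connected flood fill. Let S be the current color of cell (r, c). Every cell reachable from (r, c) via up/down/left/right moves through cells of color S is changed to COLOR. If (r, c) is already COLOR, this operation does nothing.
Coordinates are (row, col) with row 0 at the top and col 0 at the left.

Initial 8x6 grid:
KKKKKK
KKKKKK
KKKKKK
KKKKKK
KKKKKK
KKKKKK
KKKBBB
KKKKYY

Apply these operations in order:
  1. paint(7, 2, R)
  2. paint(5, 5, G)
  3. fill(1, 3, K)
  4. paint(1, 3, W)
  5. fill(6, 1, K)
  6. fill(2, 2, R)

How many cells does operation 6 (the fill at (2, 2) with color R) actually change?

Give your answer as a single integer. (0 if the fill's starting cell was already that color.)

Answer: 39

Derivation:
After op 1 paint(7,2,R):
KKKKKK
KKKKKK
KKKKKK
KKKKKK
KKKKKK
KKKKKK
KKKBBB
KKRKYY
After op 2 paint(5,5,G):
KKKKKK
KKKKKK
KKKKKK
KKKKKK
KKKKKK
KKKKKG
KKKBBB
KKRKYY
After op 3 fill(1,3,K) [0 cells changed]:
KKKKKK
KKKKKK
KKKKKK
KKKKKK
KKKKKK
KKKKKG
KKKBBB
KKRKYY
After op 4 paint(1,3,W):
KKKKKK
KKKWKK
KKKKKK
KKKKKK
KKKKKK
KKKKKG
KKKBBB
KKRKYY
After op 5 fill(6,1,K) [0 cells changed]:
KKKKKK
KKKWKK
KKKKKK
KKKKKK
KKKKKK
KKKKKG
KKKBBB
KKRKYY
After op 6 fill(2,2,R) [39 cells changed]:
RRRRRR
RRRWRR
RRRRRR
RRRRRR
RRRRRR
RRRRRG
RRRBBB
RRRKYY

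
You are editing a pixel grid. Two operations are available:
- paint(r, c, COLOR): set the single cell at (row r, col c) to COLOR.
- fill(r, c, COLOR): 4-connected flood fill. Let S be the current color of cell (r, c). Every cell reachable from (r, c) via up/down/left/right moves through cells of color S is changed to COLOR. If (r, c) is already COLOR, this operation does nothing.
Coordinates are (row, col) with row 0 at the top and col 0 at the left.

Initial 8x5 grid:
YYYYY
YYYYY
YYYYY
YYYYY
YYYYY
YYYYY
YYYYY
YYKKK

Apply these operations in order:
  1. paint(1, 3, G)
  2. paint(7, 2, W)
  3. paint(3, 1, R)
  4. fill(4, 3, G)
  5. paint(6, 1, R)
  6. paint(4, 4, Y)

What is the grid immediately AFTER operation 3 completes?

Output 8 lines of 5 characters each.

After op 1 paint(1,3,G):
YYYYY
YYYGY
YYYYY
YYYYY
YYYYY
YYYYY
YYYYY
YYKKK
After op 2 paint(7,2,W):
YYYYY
YYYGY
YYYYY
YYYYY
YYYYY
YYYYY
YYYYY
YYWKK
After op 3 paint(3,1,R):
YYYYY
YYYGY
YYYYY
YRYYY
YYYYY
YYYYY
YYYYY
YYWKK

Answer: YYYYY
YYYGY
YYYYY
YRYYY
YYYYY
YYYYY
YYYYY
YYWKK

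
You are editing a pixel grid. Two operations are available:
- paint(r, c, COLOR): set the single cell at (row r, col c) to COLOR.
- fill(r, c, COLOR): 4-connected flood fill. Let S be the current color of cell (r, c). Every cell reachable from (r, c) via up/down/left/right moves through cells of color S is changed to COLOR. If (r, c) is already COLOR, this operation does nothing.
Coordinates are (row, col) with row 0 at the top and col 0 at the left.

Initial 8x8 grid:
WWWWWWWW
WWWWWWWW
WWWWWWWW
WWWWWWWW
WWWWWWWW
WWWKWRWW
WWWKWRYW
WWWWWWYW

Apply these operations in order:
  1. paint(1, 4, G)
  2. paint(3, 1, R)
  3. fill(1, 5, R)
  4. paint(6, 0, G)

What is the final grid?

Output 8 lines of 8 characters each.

Answer: RRRRRRRR
RRRRGRRR
RRRRRRRR
RRRRRRRR
RRRRRRRR
RRRKRRRR
GRRKRRYR
RRRRRRYR

Derivation:
After op 1 paint(1,4,G):
WWWWWWWW
WWWWGWWW
WWWWWWWW
WWWWWWWW
WWWWWWWW
WWWKWRWW
WWWKWRYW
WWWWWWYW
After op 2 paint(3,1,R):
WWWWWWWW
WWWWGWWW
WWWWWWWW
WRWWWWWW
WWWWWWWW
WWWKWRWW
WWWKWRYW
WWWWWWYW
After op 3 fill(1,5,R) [56 cells changed]:
RRRRRRRR
RRRRGRRR
RRRRRRRR
RRRRRRRR
RRRRRRRR
RRRKRRRR
RRRKRRYR
RRRRRRYR
After op 4 paint(6,0,G):
RRRRRRRR
RRRRGRRR
RRRRRRRR
RRRRRRRR
RRRRRRRR
RRRKRRRR
GRRKRRYR
RRRRRRYR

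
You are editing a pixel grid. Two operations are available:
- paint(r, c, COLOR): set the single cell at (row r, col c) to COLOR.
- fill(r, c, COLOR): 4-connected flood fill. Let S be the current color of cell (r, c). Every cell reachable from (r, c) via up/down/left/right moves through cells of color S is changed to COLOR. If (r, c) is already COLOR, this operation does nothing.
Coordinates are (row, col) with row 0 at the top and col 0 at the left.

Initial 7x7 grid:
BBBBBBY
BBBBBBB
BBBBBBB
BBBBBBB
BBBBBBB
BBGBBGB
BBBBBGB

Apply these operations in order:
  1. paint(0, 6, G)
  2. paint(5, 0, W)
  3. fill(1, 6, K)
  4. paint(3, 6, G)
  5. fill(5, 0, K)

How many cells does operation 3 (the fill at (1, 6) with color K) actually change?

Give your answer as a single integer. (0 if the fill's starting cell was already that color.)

After op 1 paint(0,6,G):
BBBBBBG
BBBBBBB
BBBBBBB
BBBBBBB
BBBBBBB
BBGBBGB
BBBBBGB
After op 2 paint(5,0,W):
BBBBBBG
BBBBBBB
BBBBBBB
BBBBBBB
BBBBBBB
WBGBBGB
BBBBBGB
After op 3 fill(1,6,K) [44 cells changed]:
KKKKKKG
KKKKKKK
KKKKKKK
KKKKKKK
KKKKKKK
WKGKKGK
KKKKKGK

Answer: 44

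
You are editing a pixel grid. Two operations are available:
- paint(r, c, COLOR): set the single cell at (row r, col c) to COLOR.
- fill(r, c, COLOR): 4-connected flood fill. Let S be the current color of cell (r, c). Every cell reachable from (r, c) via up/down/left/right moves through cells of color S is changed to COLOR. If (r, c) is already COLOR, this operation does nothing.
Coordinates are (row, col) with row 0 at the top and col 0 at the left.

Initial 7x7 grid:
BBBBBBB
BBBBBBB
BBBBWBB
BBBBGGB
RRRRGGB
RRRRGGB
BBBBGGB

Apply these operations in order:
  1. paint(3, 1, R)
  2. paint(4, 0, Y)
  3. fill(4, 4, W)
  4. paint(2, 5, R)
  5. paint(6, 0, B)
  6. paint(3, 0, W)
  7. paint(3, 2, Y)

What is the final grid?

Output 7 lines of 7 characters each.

After op 1 paint(3,1,R):
BBBBBBB
BBBBBBB
BBBBWBB
BRBBGGB
RRRRGGB
RRRRGGB
BBBBGGB
After op 2 paint(4,0,Y):
BBBBBBB
BBBBBBB
BBBBWBB
BRBBGGB
YRRRGGB
RRRRGGB
BBBBGGB
After op 3 fill(4,4,W) [8 cells changed]:
BBBBBBB
BBBBBBB
BBBBWBB
BRBBWWB
YRRRWWB
RRRRWWB
BBBBWWB
After op 4 paint(2,5,R):
BBBBBBB
BBBBBBB
BBBBWRB
BRBBWWB
YRRRWWB
RRRRWWB
BBBBWWB
After op 5 paint(6,0,B):
BBBBBBB
BBBBBBB
BBBBWRB
BRBBWWB
YRRRWWB
RRRRWWB
BBBBWWB
After op 6 paint(3,0,W):
BBBBBBB
BBBBBBB
BBBBWRB
WRBBWWB
YRRRWWB
RRRRWWB
BBBBWWB
After op 7 paint(3,2,Y):
BBBBBBB
BBBBBBB
BBBBWRB
WRYBWWB
YRRRWWB
RRRRWWB
BBBBWWB

Answer: BBBBBBB
BBBBBBB
BBBBWRB
WRYBWWB
YRRRWWB
RRRRWWB
BBBBWWB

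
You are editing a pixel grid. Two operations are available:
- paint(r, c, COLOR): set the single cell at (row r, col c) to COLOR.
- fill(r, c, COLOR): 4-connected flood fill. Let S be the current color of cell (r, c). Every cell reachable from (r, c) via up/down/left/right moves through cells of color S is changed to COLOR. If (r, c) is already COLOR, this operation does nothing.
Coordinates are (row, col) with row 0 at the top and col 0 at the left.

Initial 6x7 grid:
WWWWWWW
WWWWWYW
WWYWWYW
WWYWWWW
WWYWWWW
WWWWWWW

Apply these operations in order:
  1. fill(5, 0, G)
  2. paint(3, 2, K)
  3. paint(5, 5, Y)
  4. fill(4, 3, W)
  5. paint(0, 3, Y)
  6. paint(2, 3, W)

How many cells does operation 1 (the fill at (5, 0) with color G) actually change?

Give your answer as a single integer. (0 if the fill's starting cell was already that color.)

Answer: 37

Derivation:
After op 1 fill(5,0,G) [37 cells changed]:
GGGGGGG
GGGGGYG
GGYGGYG
GGYGGGG
GGYGGGG
GGGGGGG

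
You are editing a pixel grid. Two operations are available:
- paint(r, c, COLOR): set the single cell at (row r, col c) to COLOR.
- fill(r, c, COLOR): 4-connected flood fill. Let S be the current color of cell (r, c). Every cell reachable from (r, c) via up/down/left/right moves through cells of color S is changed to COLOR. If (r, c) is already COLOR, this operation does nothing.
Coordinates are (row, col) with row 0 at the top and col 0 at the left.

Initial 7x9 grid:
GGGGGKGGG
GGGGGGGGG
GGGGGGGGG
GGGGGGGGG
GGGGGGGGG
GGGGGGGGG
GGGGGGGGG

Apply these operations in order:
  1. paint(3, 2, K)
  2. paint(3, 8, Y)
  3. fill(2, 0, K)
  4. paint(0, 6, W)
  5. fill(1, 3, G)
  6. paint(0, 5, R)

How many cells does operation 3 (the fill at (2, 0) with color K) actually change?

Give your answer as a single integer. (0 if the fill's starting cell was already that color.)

Answer: 60

Derivation:
After op 1 paint(3,2,K):
GGGGGKGGG
GGGGGGGGG
GGGGGGGGG
GGKGGGGGG
GGGGGGGGG
GGGGGGGGG
GGGGGGGGG
After op 2 paint(3,8,Y):
GGGGGKGGG
GGGGGGGGG
GGGGGGGGG
GGKGGGGGY
GGGGGGGGG
GGGGGGGGG
GGGGGGGGG
After op 3 fill(2,0,K) [60 cells changed]:
KKKKKKKKK
KKKKKKKKK
KKKKKKKKK
KKKKKKKKY
KKKKKKKKK
KKKKKKKKK
KKKKKKKKK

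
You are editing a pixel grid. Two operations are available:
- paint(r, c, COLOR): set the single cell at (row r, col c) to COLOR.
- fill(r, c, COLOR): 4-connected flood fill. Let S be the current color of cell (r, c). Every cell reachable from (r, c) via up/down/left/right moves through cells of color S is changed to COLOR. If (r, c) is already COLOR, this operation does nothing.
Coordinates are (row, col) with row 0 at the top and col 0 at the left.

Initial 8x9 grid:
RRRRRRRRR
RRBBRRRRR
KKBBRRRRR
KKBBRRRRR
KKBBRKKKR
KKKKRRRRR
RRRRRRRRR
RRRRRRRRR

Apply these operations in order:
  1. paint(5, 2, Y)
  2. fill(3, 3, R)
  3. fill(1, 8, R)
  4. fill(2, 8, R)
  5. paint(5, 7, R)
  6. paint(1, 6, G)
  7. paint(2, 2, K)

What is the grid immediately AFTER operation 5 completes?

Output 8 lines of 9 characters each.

After op 1 paint(5,2,Y):
RRRRRRRRR
RRBBRRRRR
KKBBRRRRR
KKBBRRRRR
KKBBRKKKR
KKYKRRRRR
RRRRRRRRR
RRRRRRRRR
After op 2 fill(3,3,R) [8 cells changed]:
RRRRRRRRR
RRRRRRRRR
KKRRRRRRR
KKRRRRRRR
KKRRRKKKR
KKYKRRRRR
RRRRRRRRR
RRRRRRRRR
After op 3 fill(1,8,R) [0 cells changed]:
RRRRRRRRR
RRRRRRRRR
KKRRRRRRR
KKRRRRRRR
KKRRRKKKR
KKYKRRRRR
RRRRRRRRR
RRRRRRRRR
After op 4 fill(2,8,R) [0 cells changed]:
RRRRRRRRR
RRRRRRRRR
KKRRRRRRR
KKRRRRRRR
KKRRRKKKR
KKYKRRRRR
RRRRRRRRR
RRRRRRRRR
After op 5 paint(5,7,R):
RRRRRRRRR
RRRRRRRRR
KKRRRRRRR
KKRRRRRRR
KKRRRKKKR
KKYKRRRRR
RRRRRRRRR
RRRRRRRRR

Answer: RRRRRRRRR
RRRRRRRRR
KKRRRRRRR
KKRRRRRRR
KKRRRKKKR
KKYKRRRRR
RRRRRRRRR
RRRRRRRRR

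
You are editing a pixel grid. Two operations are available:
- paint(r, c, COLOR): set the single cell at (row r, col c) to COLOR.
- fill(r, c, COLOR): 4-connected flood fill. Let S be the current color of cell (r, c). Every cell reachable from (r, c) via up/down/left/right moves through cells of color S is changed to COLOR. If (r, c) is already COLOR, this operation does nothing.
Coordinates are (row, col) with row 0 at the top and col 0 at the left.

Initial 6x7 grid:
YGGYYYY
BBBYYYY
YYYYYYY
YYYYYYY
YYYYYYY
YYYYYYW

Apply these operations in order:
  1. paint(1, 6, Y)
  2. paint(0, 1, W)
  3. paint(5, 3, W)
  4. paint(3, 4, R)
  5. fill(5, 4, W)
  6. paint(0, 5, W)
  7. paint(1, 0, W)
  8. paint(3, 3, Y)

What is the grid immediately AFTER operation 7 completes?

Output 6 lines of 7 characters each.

Answer: YWGWWWW
WBBWWWW
WWWWWWW
WWWWRWW
WWWWWWW
WWWWWWW

Derivation:
After op 1 paint(1,6,Y):
YGGYYYY
BBBYYYY
YYYYYYY
YYYYYYY
YYYYYYY
YYYYYYW
After op 2 paint(0,1,W):
YWGYYYY
BBBYYYY
YYYYYYY
YYYYYYY
YYYYYYY
YYYYYYW
After op 3 paint(5,3,W):
YWGYYYY
BBBYYYY
YYYYYYY
YYYYYYY
YYYYYYY
YYYWYYW
After op 4 paint(3,4,R):
YWGYYYY
BBBYYYY
YYYYYYY
YYYYRYY
YYYYYYY
YYYWYYW
After op 5 fill(5,4,W) [33 cells changed]:
YWGWWWW
BBBWWWW
WWWWWWW
WWWWRWW
WWWWWWW
WWWWWWW
After op 6 paint(0,5,W):
YWGWWWW
BBBWWWW
WWWWWWW
WWWWRWW
WWWWWWW
WWWWWWW
After op 7 paint(1,0,W):
YWGWWWW
WBBWWWW
WWWWWWW
WWWWRWW
WWWWWWW
WWWWWWW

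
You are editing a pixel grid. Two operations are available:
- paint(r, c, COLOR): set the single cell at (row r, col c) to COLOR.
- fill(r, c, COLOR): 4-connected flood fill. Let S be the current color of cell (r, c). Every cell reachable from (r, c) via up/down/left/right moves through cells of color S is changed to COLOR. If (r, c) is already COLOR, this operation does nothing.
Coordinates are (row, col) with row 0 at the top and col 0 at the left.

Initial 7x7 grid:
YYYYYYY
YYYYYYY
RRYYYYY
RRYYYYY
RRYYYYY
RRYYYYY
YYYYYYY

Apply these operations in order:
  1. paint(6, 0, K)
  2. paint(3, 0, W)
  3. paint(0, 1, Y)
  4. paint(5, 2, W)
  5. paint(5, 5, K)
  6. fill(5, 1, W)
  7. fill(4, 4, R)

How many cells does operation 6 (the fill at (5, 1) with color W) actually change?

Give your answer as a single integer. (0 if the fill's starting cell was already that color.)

Answer: 7

Derivation:
After op 1 paint(6,0,K):
YYYYYYY
YYYYYYY
RRYYYYY
RRYYYYY
RRYYYYY
RRYYYYY
KYYYYYY
After op 2 paint(3,0,W):
YYYYYYY
YYYYYYY
RRYYYYY
WRYYYYY
RRYYYYY
RRYYYYY
KYYYYYY
After op 3 paint(0,1,Y):
YYYYYYY
YYYYYYY
RRYYYYY
WRYYYYY
RRYYYYY
RRYYYYY
KYYYYYY
After op 4 paint(5,2,W):
YYYYYYY
YYYYYYY
RRYYYYY
WRYYYYY
RRYYYYY
RRWYYYY
KYYYYYY
After op 5 paint(5,5,K):
YYYYYYY
YYYYYYY
RRYYYYY
WRYYYYY
RRYYYYY
RRWYYKY
KYYYYYY
After op 6 fill(5,1,W) [7 cells changed]:
YYYYYYY
YYYYYYY
WWYYYYY
WWYYYYY
WWYYYYY
WWWYYKY
KYYYYYY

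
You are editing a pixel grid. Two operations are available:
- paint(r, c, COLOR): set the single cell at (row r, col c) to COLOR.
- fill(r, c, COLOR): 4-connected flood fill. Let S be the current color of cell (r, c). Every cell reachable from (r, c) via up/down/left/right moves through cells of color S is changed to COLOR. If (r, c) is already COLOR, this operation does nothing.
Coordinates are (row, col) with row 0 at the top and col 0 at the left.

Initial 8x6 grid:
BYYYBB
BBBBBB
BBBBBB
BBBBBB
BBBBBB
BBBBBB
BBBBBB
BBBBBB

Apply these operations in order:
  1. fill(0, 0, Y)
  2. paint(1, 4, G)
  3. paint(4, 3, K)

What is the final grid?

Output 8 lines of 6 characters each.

Answer: YYYYYY
YYYYGY
YYYYYY
YYYYYY
YYYKYY
YYYYYY
YYYYYY
YYYYYY

Derivation:
After op 1 fill(0,0,Y) [45 cells changed]:
YYYYYY
YYYYYY
YYYYYY
YYYYYY
YYYYYY
YYYYYY
YYYYYY
YYYYYY
After op 2 paint(1,4,G):
YYYYYY
YYYYGY
YYYYYY
YYYYYY
YYYYYY
YYYYYY
YYYYYY
YYYYYY
After op 3 paint(4,3,K):
YYYYYY
YYYYGY
YYYYYY
YYYYYY
YYYKYY
YYYYYY
YYYYYY
YYYYYY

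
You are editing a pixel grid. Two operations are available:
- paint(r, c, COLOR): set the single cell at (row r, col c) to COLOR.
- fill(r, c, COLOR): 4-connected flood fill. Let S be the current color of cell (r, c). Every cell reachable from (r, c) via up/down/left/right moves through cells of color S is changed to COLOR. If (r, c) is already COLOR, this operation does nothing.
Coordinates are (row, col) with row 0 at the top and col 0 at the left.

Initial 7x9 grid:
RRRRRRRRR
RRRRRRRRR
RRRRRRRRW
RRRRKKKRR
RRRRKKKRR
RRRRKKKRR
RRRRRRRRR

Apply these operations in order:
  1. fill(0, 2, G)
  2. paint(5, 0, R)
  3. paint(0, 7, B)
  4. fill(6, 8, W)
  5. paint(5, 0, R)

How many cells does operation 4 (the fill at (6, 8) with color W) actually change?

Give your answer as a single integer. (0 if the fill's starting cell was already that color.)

After op 1 fill(0,2,G) [53 cells changed]:
GGGGGGGGG
GGGGGGGGG
GGGGGGGGW
GGGGKKKGG
GGGGKKKGG
GGGGKKKGG
GGGGGGGGG
After op 2 paint(5,0,R):
GGGGGGGGG
GGGGGGGGG
GGGGGGGGW
GGGGKKKGG
GGGGKKKGG
RGGGKKKGG
GGGGGGGGG
After op 3 paint(0,7,B):
GGGGGGGBG
GGGGGGGGG
GGGGGGGGW
GGGGKKKGG
GGGGKKKGG
RGGGKKKGG
GGGGGGGGG
After op 4 fill(6,8,W) [51 cells changed]:
WWWWWWWBW
WWWWWWWWW
WWWWWWWWW
WWWWKKKWW
WWWWKKKWW
RWWWKKKWW
WWWWWWWWW

Answer: 51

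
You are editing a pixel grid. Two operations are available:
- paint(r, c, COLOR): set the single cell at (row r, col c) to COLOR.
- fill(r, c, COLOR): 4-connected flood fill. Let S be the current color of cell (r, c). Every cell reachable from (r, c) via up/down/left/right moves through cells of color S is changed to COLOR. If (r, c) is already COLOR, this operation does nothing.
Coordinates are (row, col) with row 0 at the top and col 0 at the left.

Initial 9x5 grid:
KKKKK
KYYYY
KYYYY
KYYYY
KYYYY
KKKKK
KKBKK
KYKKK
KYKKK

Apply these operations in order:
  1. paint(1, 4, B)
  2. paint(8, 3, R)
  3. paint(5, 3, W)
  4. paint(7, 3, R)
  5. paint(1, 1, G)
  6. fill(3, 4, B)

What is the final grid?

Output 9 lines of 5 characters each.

After op 1 paint(1,4,B):
KKKKK
KYYYB
KYYYY
KYYYY
KYYYY
KKKKK
KKBKK
KYKKK
KYKKK
After op 2 paint(8,3,R):
KKKKK
KYYYB
KYYYY
KYYYY
KYYYY
KKKKK
KKBKK
KYKKK
KYKRK
After op 3 paint(5,3,W):
KKKKK
KYYYB
KYYYY
KYYYY
KYYYY
KKKWK
KKBKK
KYKKK
KYKRK
After op 4 paint(7,3,R):
KKKKK
KYYYB
KYYYY
KYYYY
KYYYY
KKKWK
KKBKK
KYKRK
KYKRK
After op 5 paint(1,1,G):
KKKKK
KGYYB
KYYYY
KYYYY
KYYYY
KKKWK
KKBKK
KYKRK
KYKRK
After op 6 fill(3,4,B) [14 cells changed]:
KKKKK
KGBBB
KBBBB
KBBBB
KBBBB
KKKWK
KKBKK
KYKRK
KYKRK

Answer: KKKKK
KGBBB
KBBBB
KBBBB
KBBBB
KKKWK
KKBKK
KYKRK
KYKRK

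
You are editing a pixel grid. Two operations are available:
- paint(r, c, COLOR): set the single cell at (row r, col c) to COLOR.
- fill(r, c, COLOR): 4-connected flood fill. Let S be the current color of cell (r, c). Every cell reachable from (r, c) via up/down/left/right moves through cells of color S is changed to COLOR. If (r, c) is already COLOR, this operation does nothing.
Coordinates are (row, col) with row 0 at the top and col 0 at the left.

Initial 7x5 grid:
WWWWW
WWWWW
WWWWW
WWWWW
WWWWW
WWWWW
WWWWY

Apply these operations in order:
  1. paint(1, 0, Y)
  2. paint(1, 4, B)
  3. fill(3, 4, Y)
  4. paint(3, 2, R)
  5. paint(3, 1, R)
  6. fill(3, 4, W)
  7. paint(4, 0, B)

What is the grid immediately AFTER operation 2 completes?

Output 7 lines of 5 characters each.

After op 1 paint(1,0,Y):
WWWWW
YWWWW
WWWWW
WWWWW
WWWWW
WWWWW
WWWWY
After op 2 paint(1,4,B):
WWWWW
YWWWB
WWWWW
WWWWW
WWWWW
WWWWW
WWWWY

Answer: WWWWW
YWWWB
WWWWW
WWWWW
WWWWW
WWWWW
WWWWY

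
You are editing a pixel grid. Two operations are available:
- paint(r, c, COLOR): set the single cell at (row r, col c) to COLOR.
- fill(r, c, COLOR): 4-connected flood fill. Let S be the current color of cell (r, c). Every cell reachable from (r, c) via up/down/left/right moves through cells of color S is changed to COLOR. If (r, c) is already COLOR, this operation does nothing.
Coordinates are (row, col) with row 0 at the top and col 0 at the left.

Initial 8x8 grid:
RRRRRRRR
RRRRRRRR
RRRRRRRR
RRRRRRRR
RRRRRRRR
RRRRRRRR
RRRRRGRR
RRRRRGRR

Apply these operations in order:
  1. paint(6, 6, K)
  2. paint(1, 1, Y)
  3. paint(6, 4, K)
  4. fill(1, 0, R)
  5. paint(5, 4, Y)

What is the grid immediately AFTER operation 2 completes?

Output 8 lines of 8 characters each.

After op 1 paint(6,6,K):
RRRRRRRR
RRRRRRRR
RRRRRRRR
RRRRRRRR
RRRRRRRR
RRRRRRRR
RRRRRGKR
RRRRRGRR
After op 2 paint(1,1,Y):
RRRRRRRR
RYRRRRRR
RRRRRRRR
RRRRRRRR
RRRRRRRR
RRRRRRRR
RRRRRGKR
RRRRRGRR

Answer: RRRRRRRR
RYRRRRRR
RRRRRRRR
RRRRRRRR
RRRRRRRR
RRRRRRRR
RRRRRGKR
RRRRRGRR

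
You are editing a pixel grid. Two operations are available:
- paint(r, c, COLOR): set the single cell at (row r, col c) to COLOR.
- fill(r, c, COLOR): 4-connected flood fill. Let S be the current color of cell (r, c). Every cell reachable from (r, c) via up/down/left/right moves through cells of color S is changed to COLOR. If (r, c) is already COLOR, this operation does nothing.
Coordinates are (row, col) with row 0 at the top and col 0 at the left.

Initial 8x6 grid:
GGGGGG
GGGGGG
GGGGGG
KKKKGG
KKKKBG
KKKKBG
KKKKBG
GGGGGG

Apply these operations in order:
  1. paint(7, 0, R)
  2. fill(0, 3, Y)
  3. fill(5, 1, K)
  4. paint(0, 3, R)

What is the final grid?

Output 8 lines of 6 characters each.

After op 1 paint(7,0,R):
GGGGGG
GGGGGG
GGGGGG
KKKKGG
KKKKBG
KKKKBG
KKKKBG
RGGGGG
After op 2 fill(0,3,Y) [28 cells changed]:
YYYYYY
YYYYYY
YYYYYY
KKKKYY
KKKKBY
KKKKBY
KKKKBY
RYYYYY
After op 3 fill(5,1,K) [0 cells changed]:
YYYYYY
YYYYYY
YYYYYY
KKKKYY
KKKKBY
KKKKBY
KKKKBY
RYYYYY
After op 4 paint(0,3,R):
YYYRYY
YYYYYY
YYYYYY
KKKKYY
KKKKBY
KKKKBY
KKKKBY
RYYYYY

Answer: YYYRYY
YYYYYY
YYYYYY
KKKKYY
KKKKBY
KKKKBY
KKKKBY
RYYYYY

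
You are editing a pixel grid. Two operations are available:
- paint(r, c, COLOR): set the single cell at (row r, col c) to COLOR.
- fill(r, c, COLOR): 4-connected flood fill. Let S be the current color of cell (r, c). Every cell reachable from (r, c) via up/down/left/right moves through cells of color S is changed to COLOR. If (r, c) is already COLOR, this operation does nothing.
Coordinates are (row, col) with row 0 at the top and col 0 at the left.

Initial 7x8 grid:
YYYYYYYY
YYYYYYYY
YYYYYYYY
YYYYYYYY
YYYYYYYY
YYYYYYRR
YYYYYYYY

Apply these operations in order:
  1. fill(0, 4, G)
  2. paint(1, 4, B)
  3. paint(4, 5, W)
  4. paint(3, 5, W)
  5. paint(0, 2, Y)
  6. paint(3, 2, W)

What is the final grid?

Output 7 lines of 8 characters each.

Answer: GGYGGGGG
GGGGBGGG
GGGGGGGG
GGWGGWGG
GGGGGWGG
GGGGGGRR
GGGGGGGG

Derivation:
After op 1 fill(0,4,G) [54 cells changed]:
GGGGGGGG
GGGGGGGG
GGGGGGGG
GGGGGGGG
GGGGGGGG
GGGGGGRR
GGGGGGGG
After op 2 paint(1,4,B):
GGGGGGGG
GGGGBGGG
GGGGGGGG
GGGGGGGG
GGGGGGGG
GGGGGGRR
GGGGGGGG
After op 3 paint(4,5,W):
GGGGGGGG
GGGGBGGG
GGGGGGGG
GGGGGGGG
GGGGGWGG
GGGGGGRR
GGGGGGGG
After op 4 paint(3,5,W):
GGGGGGGG
GGGGBGGG
GGGGGGGG
GGGGGWGG
GGGGGWGG
GGGGGGRR
GGGGGGGG
After op 5 paint(0,2,Y):
GGYGGGGG
GGGGBGGG
GGGGGGGG
GGGGGWGG
GGGGGWGG
GGGGGGRR
GGGGGGGG
After op 6 paint(3,2,W):
GGYGGGGG
GGGGBGGG
GGGGGGGG
GGWGGWGG
GGGGGWGG
GGGGGGRR
GGGGGGGG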